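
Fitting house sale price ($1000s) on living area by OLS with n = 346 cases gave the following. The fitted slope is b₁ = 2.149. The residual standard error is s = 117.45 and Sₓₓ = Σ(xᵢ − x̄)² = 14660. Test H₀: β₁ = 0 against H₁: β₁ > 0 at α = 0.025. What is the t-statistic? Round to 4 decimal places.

SE(b₁) = s/√Sₓₓ = 117.45/√14660 = 0.970032.
t = 2.149 / 0.970032 = 2.2154.
df = n − 2 = 344.
One-sided p ≈ 0.0137, which is < 0.025, so reject H₀.
There is evidence that the true slope on living area is positive.

t = 2.2154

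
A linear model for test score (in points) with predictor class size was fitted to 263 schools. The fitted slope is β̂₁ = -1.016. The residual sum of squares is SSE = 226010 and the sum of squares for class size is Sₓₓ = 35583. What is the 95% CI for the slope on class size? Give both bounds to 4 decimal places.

(-1.3232, -0.7088)

MSE = SSE/(n − 2) = 226010/261 = 865.939.
SE(β̂₁) = √(MSE/Sₓₓ) = √(865.939/35583) = 0.155999.
df = n − 2 = 261.
t* = t_{0.025, 261} = 1.969095.
Margin = t* × SE = 1.969095 × 0.155999 = 0.307177.
CI: -1.016 ± 0.307177 → (-1.3232, -0.7088).
With 95% confidence, each one-unit increase in class size is associated with a change of between -1.3232 and -0.7088 points in test score.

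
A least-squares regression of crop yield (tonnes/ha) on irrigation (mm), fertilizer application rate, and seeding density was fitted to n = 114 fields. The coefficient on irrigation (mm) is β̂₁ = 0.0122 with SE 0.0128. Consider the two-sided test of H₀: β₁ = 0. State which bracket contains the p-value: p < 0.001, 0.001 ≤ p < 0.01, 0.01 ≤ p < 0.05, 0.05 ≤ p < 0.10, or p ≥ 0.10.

t = 0.0122 / 0.0128 = 0.953.
df = n − k − 1 = 114 − 3 − 1 = 110.
Two-sided p = 2·P(T_{110} > |t|) ≈ 0.3426.
So p ≥ 0.10.

p ≥ 0.10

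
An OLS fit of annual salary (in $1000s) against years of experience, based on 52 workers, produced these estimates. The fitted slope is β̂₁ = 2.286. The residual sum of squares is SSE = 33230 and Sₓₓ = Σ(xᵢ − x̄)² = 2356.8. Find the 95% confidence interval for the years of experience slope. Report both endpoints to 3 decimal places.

MSE = SSE/(n − 2) = 33230/50 = 664.6.
SE(β̂₁) = √(MSE/Sₓₓ) = √(664.6/2356.8) = 0.53103.
df = n − 2 = 50.
t* = t_{0.025, 50} = 2.008559.
Margin = t* × SE = 2.008559 × 0.53103 = 1.06660.
CI: 2.286 ± 1.06660 → (1.219, 3.353).
With 95% confidence, each one-unit increase in years of experience is associated with a change of between 1.219 and 3.353 $1000s in annual salary.

(1.219, 3.353)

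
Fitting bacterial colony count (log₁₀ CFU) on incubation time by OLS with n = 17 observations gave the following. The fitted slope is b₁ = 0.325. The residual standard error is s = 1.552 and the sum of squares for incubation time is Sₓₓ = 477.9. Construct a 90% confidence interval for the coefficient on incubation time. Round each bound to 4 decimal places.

(0.2005, 0.4495)

SE(b₁) = s/√Sₓₓ = 1.552/√477.9 = 0.0709943.
df = n − 2 = 15.
t* = t_{0.05, 15} = 1.75305.
Margin = t* × SE = 1.75305 × 0.0709943 = 0.124457.
CI: 0.325 ± 0.124457 → (0.2005, 0.4495).
With 90% confidence, each one-unit increase in incubation time is associated with a change of between 0.2005 and 0.4495 log₁₀ CFU in bacterial colony count.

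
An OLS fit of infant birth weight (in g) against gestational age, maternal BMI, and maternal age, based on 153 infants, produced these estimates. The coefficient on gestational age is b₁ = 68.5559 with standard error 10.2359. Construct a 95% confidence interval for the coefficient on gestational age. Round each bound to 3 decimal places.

df = n − k − 1 = 153 − 3 − 1 = 149.
t* = t_{0.025, 149} = 1.976013.
Margin = t* × SE = 1.976013 × 10.2359 = 20.22627.
CI: 68.5559 ± 20.22627 → (48.330, 88.782).
With 95% confidence, each one-unit increase in gestational age is associated with a change of between 48.330 and 88.782 g in infant birth weight, holding the other predictors fixed.

(48.330, 88.782)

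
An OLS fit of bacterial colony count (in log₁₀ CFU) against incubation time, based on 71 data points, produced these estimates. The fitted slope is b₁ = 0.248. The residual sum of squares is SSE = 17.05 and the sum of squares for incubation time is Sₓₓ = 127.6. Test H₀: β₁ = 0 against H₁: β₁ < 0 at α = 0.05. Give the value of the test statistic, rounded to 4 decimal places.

MSE = SSE/(n − 2) = 17.05/69 = 0.247101.
SE(b₁) = √(MSE/Sₓₓ) = √(0.247101/127.6) = 0.044006.
t = 0.248 / 0.044006 = 5.6356.
df = n − 2 = 69.
One-sided p ≈ 1.0000, which is ≥ 0.05, so fail to reject H₀.
The data do not give significant evidence that the true slope on incubation time is negative.

t = 5.6356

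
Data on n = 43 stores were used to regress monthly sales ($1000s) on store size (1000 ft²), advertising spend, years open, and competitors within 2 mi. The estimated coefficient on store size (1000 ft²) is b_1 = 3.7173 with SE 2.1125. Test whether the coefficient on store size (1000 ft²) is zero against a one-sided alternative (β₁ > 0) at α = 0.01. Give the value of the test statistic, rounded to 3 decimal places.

t = 1.760

H₀: β₁ = 0 vs H₁: β₁ > 0.
t = (b_1 − β₁⁰)/SE = 3.7173 / 2.1125 = 1.760.
df = n − k − 1 = 43 − 4 − 1 = 38.
One-sided p ≈ 0.0433, which is ≥ 0.01, so fail to reject H₀.
The data do not give significant evidence that the true slope on store size (1000 ft²) is positive, holding the other predictors fixed.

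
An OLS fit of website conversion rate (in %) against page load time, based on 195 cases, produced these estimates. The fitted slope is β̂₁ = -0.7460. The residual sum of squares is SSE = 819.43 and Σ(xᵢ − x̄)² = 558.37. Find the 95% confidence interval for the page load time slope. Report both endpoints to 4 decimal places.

MSE = SSE/(n − 2) = 819.43/193 = 4.24575.
SE(β̂₁) = √(MSE/Sₓₓ) = √(4.24575/558.37) = 0.0872.
df = n − 2 = 193.
t* = t_{0.025, 193} = 1.972332.
Margin = t* × SE = 1.972332 × 0.0872 = 0.171987.
CI: -0.7460 ± 0.171987 → (-0.9180, -0.5740).
With 95% confidence, each one-unit increase in page load time is associated with a change of between -0.9180 and -0.5740 % in website conversion rate.

(-0.9180, -0.5740)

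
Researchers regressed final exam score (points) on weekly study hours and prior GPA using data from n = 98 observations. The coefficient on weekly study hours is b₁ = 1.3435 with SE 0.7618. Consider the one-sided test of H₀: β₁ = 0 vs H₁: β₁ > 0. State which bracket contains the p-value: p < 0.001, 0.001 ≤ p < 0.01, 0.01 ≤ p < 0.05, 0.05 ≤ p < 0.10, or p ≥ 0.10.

t = 1.3435 / 0.7618 = 1.764.
df = n − k − 1 = 98 − 2 − 1 = 95.
One-sided p = P(T_{95} > t) ≈ 0.0405.
So 0.01 ≤ p < 0.05.

0.01 ≤ p < 0.05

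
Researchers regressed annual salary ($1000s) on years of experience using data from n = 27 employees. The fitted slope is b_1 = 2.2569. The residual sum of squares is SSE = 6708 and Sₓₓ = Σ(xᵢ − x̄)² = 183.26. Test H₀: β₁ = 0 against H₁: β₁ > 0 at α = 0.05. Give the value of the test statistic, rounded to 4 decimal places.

t = 1.8652

MSE = SSE/(n − 2) = 6708/25 = 268.32.
SE(b_1) = √(MSE/Sₓₓ) = √(268.32/183.26) = 1.21002.
t = 2.2569 / 1.21002 = 1.8652.
df = n − 2 = 25.
One-sided p ≈ 0.0370, which is < 0.05, so reject H₀.
There is evidence that the true slope on years of experience is positive.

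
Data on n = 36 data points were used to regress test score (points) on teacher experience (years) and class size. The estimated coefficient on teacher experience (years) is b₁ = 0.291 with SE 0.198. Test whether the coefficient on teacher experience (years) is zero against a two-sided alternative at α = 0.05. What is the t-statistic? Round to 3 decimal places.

H₀: β₁ = 0 vs H₁: β₁ ≠ 0.
t = (b₁ − β₁⁰)/SE = 0.291 / 0.198 = 1.470.
df = n − k − 1 = 36 − 2 − 1 = 33.
Two-sided p ≈ 0.1511, which is ≥ 0.05, so fail to reject H₀.
The data do not give significant evidence of an association between teacher experience (years) and test score, after adjusting for the other predictors.

t = 1.470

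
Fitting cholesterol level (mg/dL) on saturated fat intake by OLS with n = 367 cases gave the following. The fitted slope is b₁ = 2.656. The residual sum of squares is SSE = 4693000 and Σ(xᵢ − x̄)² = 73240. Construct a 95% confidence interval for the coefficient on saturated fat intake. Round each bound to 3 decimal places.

(1.832, 3.480)

MSE = SSE/(n − 2) = 4693000/365 = 12857.5.
SE(b₁) = √(MSE/Sₓₓ) = √(12857.5/73240) = 0.418991.
df = n − 2 = 365.
t* = t_{0.025, 365} = 1.966485.
Margin = t* × SE = 1.966485 × 0.418991 = 0.82394.
CI: 2.656 ± 0.82394 → (1.832, 3.480).
With 95% confidence, each one-unit increase in saturated fat intake is associated with a change of between 1.832 and 3.480 mg/dL in cholesterol level.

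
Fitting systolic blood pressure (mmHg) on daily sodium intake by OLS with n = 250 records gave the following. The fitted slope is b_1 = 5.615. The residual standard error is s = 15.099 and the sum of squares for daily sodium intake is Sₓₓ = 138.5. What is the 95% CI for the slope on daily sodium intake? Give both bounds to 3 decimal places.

SE(b_1) = s/√Sₓₓ = 15.099/√138.5 = 1.28299.
df = n − 2 = 248.
t* = t_{0.025, 248} = 1.969576.
Margin = t* × SE = 1.969576 × 1.28299 = 2.52695.
CI: 5.615 ± 2.52695 → (3.088, 8.142).
With 95% confidence, each one-unit increase in daily sodium intake is associated with a change of between 3.088 and 8.142 mmHg in systolic blood pressure.

(3.088, 8.142)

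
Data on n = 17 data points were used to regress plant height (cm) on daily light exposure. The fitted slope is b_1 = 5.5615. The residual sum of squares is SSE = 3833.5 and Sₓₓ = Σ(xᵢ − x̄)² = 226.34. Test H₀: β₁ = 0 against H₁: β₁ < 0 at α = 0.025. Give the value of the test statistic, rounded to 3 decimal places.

MSE = SSE/(n − 2) = 3833.5/15 = 255.567.
SE(b_1) = √(MSE/Sₓₓ) = √(255.567/226.34) = 1.0626.
t = 5.5615 / 1.0626 = 5.234.
df = n − 2 = 15.
One-sided p ≈ 0.9999, which is ≥ 0.025, so fail to reject H₀.
The data do not give significant evidence that the true slope on daily light exposure is negative.

t = 5.234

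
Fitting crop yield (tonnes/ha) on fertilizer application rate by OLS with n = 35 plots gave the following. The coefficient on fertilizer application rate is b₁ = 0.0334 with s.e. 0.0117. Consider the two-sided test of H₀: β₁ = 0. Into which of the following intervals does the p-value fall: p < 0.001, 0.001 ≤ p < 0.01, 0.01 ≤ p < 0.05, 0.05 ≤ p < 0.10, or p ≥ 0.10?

0.001 ≤ p < 0.01

t = 0.0334 / 0.0117 = 2.855.
df = n − 2 = 35 − 2 = 33.
Two-sided p = 2·P(T_{33} > |t|) ≈ 0.0074.
So 0.001 ≤ p < 0.01.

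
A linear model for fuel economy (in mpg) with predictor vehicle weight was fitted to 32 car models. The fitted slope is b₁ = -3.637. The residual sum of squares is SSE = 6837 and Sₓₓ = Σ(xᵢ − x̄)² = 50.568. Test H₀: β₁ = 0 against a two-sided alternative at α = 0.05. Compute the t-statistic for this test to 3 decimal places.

t = -1.713

MSE = SSE/(n − 2) = 6837/30 = 227.9.
SE(b₁) = √(MSE/Sₓₓ) = √(227.9/50.568) = 2.12292.
t = -3.637 / 2.12292 = -1.713.
df = n − 2 = 30.
Two-sided p ≈ 0.0970, which is ≥ 0.05, so fail to reject H₀.
The data do not give significant evidence of an association between vehicle weight and fuel economy.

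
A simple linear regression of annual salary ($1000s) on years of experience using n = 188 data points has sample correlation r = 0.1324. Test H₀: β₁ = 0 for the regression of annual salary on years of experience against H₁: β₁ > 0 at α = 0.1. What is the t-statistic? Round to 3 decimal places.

t = 1.822

t = r·√(n − 2)/√(1 − r²) = 0.1324·√186/√0.98247 = 1.822.
df = n − 2 = 186.
One-sided p ≈ 0.0351, which is < 0.1, so reject H₀.
There is evidence of a linear association between years of experience and annual salary.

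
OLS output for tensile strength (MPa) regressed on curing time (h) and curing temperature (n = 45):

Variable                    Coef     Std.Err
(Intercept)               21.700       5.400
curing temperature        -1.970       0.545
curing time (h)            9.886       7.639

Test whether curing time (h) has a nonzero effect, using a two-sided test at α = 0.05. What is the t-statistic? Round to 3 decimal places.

Read off: b = 9.886, SE = 7.639 for curing time (h).
H₀: β₁ = 0 vs H₁: β₁ ≠ 0.
t = 9.886 / 7.639 = 1.294.
df = n − k − 1 = 45 − 2 − 1 = 42.
Two-sided p ≈ 0.2027, which is ≥ 0.05, so fail to reject H₀.
The data do not give significant evidence of an association between curing time (h) and tensile strength, after adjusting for the other predictors.

t = 1.294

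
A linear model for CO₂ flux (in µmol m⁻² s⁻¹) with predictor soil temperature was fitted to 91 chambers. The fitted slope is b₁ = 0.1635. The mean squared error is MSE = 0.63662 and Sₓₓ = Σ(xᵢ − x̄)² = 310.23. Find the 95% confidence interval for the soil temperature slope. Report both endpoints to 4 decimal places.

(0.0735, 0.2535)

SE(b₁) = √(MSE/Sₓₓ) = √(0.63662/310.23) = 0.0453.
df = n − 2 = 89.
t* = t_{0.025, 89} = 1.986979.
Margin = t* × SE = 1.986979 × 0.0453 = 0.090010.
CI: 0.1635 ± 0.090010 → (0.0735, 0.2535).
With 95% confidence, each one-unit increase in soil temperature is associated with a change of between 0.0735 and 0.2535 µmol m⁻² s⁻¹ in CO₂ flux.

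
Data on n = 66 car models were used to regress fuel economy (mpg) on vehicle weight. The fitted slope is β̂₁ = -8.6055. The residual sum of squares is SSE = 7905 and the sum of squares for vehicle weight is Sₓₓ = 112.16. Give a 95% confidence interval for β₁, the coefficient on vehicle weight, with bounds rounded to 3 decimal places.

(-10.702, -6.509)

MSE = SSE/(n − 2) = 7905/64 = 123.516.
SE(β̂₁) = √(MSE/Sₓₓ) = √(123.516/112.16) = 1.0494.
df = n − 2 = 64.
t* = t_{0.025, 64} = 1.99773.
Margin = t* × SE = 1.99773 × 1.0494 = 2.09642.
CI: -8.6055 ± 2.09642 → (-10.702, -6.509).
With 95% confidence, each one-unit increase in vehicle weight is associated with a change of between -10.702 and -6.509 mpg in fuel economy.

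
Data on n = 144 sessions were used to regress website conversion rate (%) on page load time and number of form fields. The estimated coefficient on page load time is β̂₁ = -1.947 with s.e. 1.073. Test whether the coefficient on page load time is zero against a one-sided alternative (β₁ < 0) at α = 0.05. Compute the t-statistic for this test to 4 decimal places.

H₀: β₁ = 0 vs H₁: β₁ < 0.
t = (β̂₁ − β₁⁰)/SE = -1.947 / 1.073 = -1.8145.
df = n − k − 1 = 144 − 2 − 1 = 141.
One-sided p ≈ 0.0359, which is < 0.05, so reject H₀.
There is evidence that the true slope on page load time is negative, holding the other predictors fixed.

t = -1.8145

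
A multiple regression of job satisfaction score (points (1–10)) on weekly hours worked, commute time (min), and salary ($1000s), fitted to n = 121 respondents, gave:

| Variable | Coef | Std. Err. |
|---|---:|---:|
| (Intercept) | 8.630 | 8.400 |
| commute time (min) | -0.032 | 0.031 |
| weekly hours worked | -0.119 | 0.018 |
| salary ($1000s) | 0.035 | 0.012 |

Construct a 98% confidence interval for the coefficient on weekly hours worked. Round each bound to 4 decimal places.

(-0.1615, -0.0765)

Read off: b = -0.119, SE = 0.018 for weekly hours worked.
df = n − k − 1 = 121 − 3 − 1 = 117.
t* = t_{0.01, 117} = 2.358642.
Margin = t* × SE = 2.358642 × 0.018 = 0.042456.
CI: -0.119 ± 0.042456 → (-0.1615, -0.0765).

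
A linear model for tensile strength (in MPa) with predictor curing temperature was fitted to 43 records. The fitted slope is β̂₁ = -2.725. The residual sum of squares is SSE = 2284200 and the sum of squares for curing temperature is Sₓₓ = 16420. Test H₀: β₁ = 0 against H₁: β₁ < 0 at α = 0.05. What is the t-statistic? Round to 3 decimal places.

MSE = SSE/(n − 2) = 2284200/41 = 55712.2.
SE(β̂₁) = √(MSE/Sₓₓ) = √(55712.2/16420) = 1.842.
t = -2.725 / 1.842 = -1.479.
df = n − 2 = 41.
One-sided p ≈ 0.0733, which is ≥ 0.05, so fail to reject H₀.
The data do not give significant evidence that the true slope on curing temperature is negative.

t = -1.479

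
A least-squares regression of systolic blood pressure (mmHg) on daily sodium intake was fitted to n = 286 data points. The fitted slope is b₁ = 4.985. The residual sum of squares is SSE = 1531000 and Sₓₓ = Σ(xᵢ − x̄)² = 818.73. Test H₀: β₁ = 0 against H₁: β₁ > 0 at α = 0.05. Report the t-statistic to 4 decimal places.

t = 1.9427

MSE = SSE/(n − 2) = 1531000/284 = 5390.85.
SE(b₁) = √(MSE/Sₓₓ) = √(5390.85/818.73) = 2.56601.
t = 4.985 / 2.56601 = 1.9427.
df = n − 2 = 284.
One-sided p ≈ 0.0265, which is < 0.05, so reject H₀.
There is evidence that the true slope on daily sodium intake is positive.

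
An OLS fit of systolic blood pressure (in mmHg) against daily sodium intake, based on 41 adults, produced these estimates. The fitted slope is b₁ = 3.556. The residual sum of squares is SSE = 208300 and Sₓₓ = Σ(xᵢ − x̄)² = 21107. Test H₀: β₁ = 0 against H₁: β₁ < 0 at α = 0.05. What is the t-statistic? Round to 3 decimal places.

t = 7.069

MSE = SSE/(n − 2) = 208300/39 = 5341.03.
SE(b₁) = √(MSE/Sₓₓ) = √(5341.03/21107) = 0.503036.
t = 3.556 / 0.503036 = 7.069.
df = n − 2 = 39.
One-sided p ≈ 1.0000, which is ≥ 0.05, so fail to reject H₀.
The data do not give significant evidence that the true slope on daily sodium intake is negative.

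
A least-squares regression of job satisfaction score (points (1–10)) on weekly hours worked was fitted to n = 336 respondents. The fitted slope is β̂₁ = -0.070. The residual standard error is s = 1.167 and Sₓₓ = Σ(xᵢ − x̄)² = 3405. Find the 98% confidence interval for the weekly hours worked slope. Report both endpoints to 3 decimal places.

(-0.117, -0.023)

SE(β̂₁) = s/√Sₓₓ = 1.167/√3405 = 0.0199992.
df = n − 2 = 334.
t* = t_{0.01, 334} = 2.337564.
Margin = t* × SE = 2.337564 × 0.0199992 = 0.04675.
CI: -0.070 ± 0.04675 → (-0.117, -0.023).
With 98% confidence, each one-unit increase in weekly hours worked is associated with a change of between -0.117 and -0.023 points (1–10) in job satisfaction score.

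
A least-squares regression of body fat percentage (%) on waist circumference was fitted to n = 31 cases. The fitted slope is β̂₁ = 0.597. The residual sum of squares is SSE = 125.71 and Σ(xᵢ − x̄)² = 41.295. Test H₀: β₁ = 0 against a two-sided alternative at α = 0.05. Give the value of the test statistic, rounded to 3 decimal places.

t = 1.843

MSE = SSE/(n − 2) = 125.71/29 = 4.33483.
SE(β̂₁) = √(MSE/Sₓₓ) = √(4.33483/41.295) = 0.323994.
t = 0.597 / 0.323994 = 1.843.
df = n − 2 = 29.
Two-sided p ≈ 0.0756, which is ≥ 0.05, so fail to reject H₀.
The data do not give significant evidence of an association between waist circumference and body fat percentage.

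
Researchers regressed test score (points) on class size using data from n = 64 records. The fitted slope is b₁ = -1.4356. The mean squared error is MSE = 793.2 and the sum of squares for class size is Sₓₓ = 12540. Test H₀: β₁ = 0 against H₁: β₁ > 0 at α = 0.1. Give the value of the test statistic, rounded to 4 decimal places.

t = -5.7081

SE(b₁) = √(MSE/Sₓₓ) = √(793.2/12540) = 0.251503.
t = -1.4356 / 0.251503 = -5.7081.
df = n − 2 = 62.
One-sided p ≈ 1.0000, which is ≥ 0.1, so fail to reject H₀.
The data do not give significant evidence that the true slope on class size is positive.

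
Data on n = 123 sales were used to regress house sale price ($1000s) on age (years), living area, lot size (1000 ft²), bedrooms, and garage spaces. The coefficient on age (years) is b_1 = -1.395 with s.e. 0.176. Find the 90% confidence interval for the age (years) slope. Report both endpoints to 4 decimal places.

(-1.6868, -1.1032)

df = n − k − 1 = 123 − 5 − 1 = 117.
t* = t_{0.05, 117} = 1.657982.
Margin = t* × SE = 1.657982 × 0.176 = 0.291805.
CI: -1.395 ± 0.291805 → (-1.6868, -1.1032).
With 90% confidence, each one-unit increase in age (years) is associated with a change of between -1.6868 and -1.1032 $1000s in house sale price, holding the other predictors fixed.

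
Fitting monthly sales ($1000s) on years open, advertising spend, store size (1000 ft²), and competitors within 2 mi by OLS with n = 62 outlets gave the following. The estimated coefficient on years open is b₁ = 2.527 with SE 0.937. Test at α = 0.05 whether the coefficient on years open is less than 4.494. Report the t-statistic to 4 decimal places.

t = -2.0993

H₀: β₁ = 4.494 vs H₁: β₁ < 4.494.
t = (b₁ − β₁⁰)/SE = (2.527 − 4.494) / 0.937 = -2.0993.
df = n − k − 1 = 62 − 4 − 1 = 57.
One-sided p ≈ 0.0201, which is < 0.05, so reject H₀.
There is evidence that the true slope on years open is below 4.494 $1000s per unit, holding the other predictors fixed.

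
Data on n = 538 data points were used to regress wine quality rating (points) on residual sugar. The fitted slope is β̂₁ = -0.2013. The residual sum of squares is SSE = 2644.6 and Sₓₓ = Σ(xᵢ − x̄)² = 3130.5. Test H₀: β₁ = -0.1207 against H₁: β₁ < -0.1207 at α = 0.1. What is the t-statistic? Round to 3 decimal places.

MSE = SSE/(n − 2) = 2644.6/536 = 4.93396.
SE(β̂₁) = √(MSE/Sₓₓ) = √(4.93396/3130.5) = 0.0397.
t = (-0.2013 − (-0.1207)) / 0.0397 = -2.030.
df = n − 2 = 536.
One-sided p ≈ 0.0214, which is < 0.1, so reject H₀.
There is evidence that the true slope on residual sugar is below -0.1207 points per unit.

t = -2.030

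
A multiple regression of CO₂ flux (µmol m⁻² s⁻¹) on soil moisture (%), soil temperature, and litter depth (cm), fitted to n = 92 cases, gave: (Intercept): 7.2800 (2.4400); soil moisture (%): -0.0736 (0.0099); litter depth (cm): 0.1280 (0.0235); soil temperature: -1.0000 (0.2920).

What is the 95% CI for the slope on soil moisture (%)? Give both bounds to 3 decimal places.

Read off: b = -0.0736, SE = 0.0099 for soil moisture (%).
df = n − k − 1 = 92 − 3 − 1 = 88.
t* = t_{0.025, 88} = 1.98729.
Margin = t* × SE = 1.98729 × 0.0099 = 0.01967.
CI: -0.0736 ± 0.01967 → (-0.093, -0.054).

(-0.093, -0.054)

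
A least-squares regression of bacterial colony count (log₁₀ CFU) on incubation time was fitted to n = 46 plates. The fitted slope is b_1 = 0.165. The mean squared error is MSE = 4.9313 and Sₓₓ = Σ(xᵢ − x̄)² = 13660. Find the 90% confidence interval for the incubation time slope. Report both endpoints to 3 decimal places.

(0.133, 0.197)

SE(b_1) = √(MSE/Sₓₓ) = √(4.9313/13660) = 0.0190001.
df = n − 2 = 44.
t* = t_{0.05, 44} = 1.68023.
Margin = t* × SE = 1.68023 × 0.0190001 = 0.03192.
CI: 0.165 ± 0.03192 → (0.133, 0.197).
With 90% confidence, each one-unit increase in incubation time is associated with a change of between 0.133 and 0.197 log₁₀ CFU in bacterial colony count.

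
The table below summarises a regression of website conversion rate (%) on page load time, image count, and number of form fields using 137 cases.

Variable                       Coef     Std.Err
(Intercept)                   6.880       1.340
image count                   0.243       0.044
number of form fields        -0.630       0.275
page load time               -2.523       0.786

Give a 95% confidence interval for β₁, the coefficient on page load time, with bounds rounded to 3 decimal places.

Read off: b = -2.523, SE = 0.786 for page load time.
df = n − k − 1 = 137 − 3 − 1 = 133.
t* = t_{0.025, 133} = 1.977961.
Margin = t* × SE = 1.977961 × 0.786 = 1.55468.
CI: -2.523 ± 1.55468 → (-4.078, -0.968).

(-4.078, -0.968)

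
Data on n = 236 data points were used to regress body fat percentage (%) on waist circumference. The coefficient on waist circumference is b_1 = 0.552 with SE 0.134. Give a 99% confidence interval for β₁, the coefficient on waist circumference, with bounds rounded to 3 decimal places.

(0.204, 0.900)

df = n − 2 = 236 − 2 = 234.
t* = t_{0.005, 234} = 2.597002.
Margin = t* × SE = 2.597002 × 0.134 = 0.34800.
CI: 0.552 ± 0.34800 → (0.204, 0.900).
With 99% confidence, each one-unit increase in waist circumference is associated with a change of between 0.204 and 0.900 % in body fat percentage.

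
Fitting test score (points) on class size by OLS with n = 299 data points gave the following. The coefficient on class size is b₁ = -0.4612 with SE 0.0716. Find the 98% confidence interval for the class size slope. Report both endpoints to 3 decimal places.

(-0.629, -0.294)

df = n − 2 = 299 − 2 = 297.
t* = t_{0.01, 297} = 2.338969.
Margin = t* × SE = 2.338969 × 0.0716 = 0.16747.
CI: -0.4612 ± 0.16747 → (-0.629, -0.294).
With 98% confidence, each one-unit increase in class size is associated with a change of between -0.629 and -0.294 points in test score.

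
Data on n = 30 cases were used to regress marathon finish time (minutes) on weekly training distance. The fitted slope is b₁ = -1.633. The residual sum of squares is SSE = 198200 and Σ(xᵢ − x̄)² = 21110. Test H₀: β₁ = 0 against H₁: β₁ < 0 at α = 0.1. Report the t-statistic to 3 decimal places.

MSE = SSE/(n − 2) = 198200/28 = 7078.57.
SE(b₁) = √(MSE/Sₓₓ) = √(7078.57/21110) = 0.579067.
t = -1.633 / 0.579067 = -2.820.
df = n − 2 = 28.
One-sided p ≈ 0.0044, which is < 0.1, so reject H₀.
There is evidence that the true slope on weekly training distance is negative.

t = -2.820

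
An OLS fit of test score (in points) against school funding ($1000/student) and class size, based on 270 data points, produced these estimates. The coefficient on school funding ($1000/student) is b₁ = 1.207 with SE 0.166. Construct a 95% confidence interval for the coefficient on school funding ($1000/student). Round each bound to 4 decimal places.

df = n − k − 1 = 270 − 2 − 1 = 267.
t* = t_{0.025, 267} = 1.968889.
Margin = t* × SE = 1.968889 × 0.166 = 0.326836.
CI: 1.207 ± 0.326836 → (0.8802, 1.5338).
With 95% confidence, each one-unit increase in school funding ($1000/student) is associated with a change of between 0.8802 and 1.5338 points in test score, holding the other predictors fixed.

(0.8802, 1.5338)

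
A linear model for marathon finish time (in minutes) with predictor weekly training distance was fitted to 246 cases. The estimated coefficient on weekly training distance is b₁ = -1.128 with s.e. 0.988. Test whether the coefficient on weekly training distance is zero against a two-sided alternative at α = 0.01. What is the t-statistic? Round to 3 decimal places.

H₀: β₁ = 0 vs H₁: β₁ ≠ 0.
t = (b₁ − β₁⁰)/SE = -1.128 / 0.988 = -1.142.
df = n − 2 = 246 − 2 = 244.
Two-sided p ≈ 0.2547, which is ≥ 0.01, so fail to reject H₀.
The data do not give significant evidence of an association between weekly training distance and marathon finish time.

t = -1.142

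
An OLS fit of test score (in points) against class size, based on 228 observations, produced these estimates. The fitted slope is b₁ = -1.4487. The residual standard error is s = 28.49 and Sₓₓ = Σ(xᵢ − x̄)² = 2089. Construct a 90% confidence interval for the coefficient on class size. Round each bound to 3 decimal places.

(-2.478, -0.419)

SE(b₁) = s/√Sₓₓ = 28.49/√2089 = 0.623337.
df = n − 2 = 226.
t* = t_{0.05, 226} = 1.651624.
Margin = t* × SE = 1.651624 × 0.623337 = 1.02952.
CI: -1.4487 ± 1.02952 → (-2.478, -0.419).
With 90% confidence, each one-unit increase in class size is associated with a change of between -2.478 and -0.419 points in test score.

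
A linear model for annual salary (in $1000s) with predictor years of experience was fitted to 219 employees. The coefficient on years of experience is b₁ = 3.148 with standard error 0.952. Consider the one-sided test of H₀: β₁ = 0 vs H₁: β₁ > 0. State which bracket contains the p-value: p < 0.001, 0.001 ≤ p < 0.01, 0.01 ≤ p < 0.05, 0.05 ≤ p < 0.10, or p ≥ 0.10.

p < 0.001

t = 3.148 / 0.952 = 3.307.
df = n − 2 = 219 − 2 = 217.
One-sided p = P(T_{217} > t) ≈ 0.0006.
So p < 0.001.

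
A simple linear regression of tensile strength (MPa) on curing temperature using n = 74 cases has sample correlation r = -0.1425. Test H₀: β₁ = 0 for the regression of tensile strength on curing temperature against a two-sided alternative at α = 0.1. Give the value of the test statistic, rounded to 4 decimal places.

t = r·√(n − 2)/√(1 − r²) = -0.1425·√72/√0.979694 = -1.2216.
df = n − 2 = 72.
Two-sided p ≈ 0.2258, which is ≥ 0.1, so fail to reject H₀.
The data do not give significant evidence of a linear association between curing temperature and tensile strength.

t = -1.2216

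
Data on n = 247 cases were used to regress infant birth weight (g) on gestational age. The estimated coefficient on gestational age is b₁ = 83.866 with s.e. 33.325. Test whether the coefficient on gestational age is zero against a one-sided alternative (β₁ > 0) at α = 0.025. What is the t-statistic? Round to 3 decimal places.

H₀: β₁ = 0 vs H₁: β₁ > 0.
t = (b₁ − β₁⁰)/SE = 83.866 / 33.325 = 2.517.
df = n − 2 = 247 − 2 = 245.
One-sided p ≈ 0.0062, which is < 0.025, so reject H₀.
There is evidence that the true slope on gestational age is positive.

t = 2.517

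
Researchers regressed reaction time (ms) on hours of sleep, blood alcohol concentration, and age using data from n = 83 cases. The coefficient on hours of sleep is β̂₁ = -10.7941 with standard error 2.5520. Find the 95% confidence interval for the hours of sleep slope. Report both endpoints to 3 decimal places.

(-15.874, -5.714)

df = n − k − 1 = 83 − 3 − 1 = 79.
t* = t_{0.025, 79} = 1.99045.
Margin = t* × SE = 1.99045 × 2.5520 = 5.07963.
CI: -10.7941 ± 5.07963 → (-15.874, -5.714).
With 95% confidence, each one-unit increase in hours of sleep is associated with a change of between -15.874 and -5.714 ms in reaction time, holding the other predictors fixed.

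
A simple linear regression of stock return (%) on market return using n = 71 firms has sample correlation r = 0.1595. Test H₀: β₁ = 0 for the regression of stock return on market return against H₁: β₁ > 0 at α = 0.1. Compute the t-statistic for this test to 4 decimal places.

t = r·√(n − 2)/√(1 − r²) = 0.1595·√69/√0.97456 = 1.3421.
df = n − 2 = 69.
One-sided p ≈ 0.0920, which is < 0.1, so reject H₀.
There is evidence of a linear association between market return and stock return.

t = 1.3421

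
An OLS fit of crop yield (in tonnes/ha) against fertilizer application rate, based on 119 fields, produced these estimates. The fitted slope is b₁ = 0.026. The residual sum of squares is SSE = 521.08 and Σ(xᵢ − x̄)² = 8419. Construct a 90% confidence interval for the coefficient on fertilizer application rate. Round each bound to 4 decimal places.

(-0.0121, 0.0641)

MSE = SSE/(n − 2) = 521.08/117 = 4.45368.
SE(b₁) = √(MSE/Sₓₓ) = √(4.45368/8419) = 0.0230001.
df = n − 2 = 117.
t* = t_{0.05, 117} = 1.657982.
Margin = t* × SE = 1.657982 × 0.0230001 = 0.038134.
CI: 0.026 ± 0.038134 → (-0.0121, 0.0641).
With 90% confidence, each one-unit increase in fertilizer application rate is associated with a change of between -0.0121 and 0.0641 tonnes/ha in crop yield.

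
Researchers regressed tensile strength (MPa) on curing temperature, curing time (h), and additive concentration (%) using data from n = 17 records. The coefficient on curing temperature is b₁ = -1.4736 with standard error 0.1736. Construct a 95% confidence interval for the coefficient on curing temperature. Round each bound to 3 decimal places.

df = n − k − 1 = 17 − 3 − 1 = 13.
t* = t_{0.025, 13} = 2.160369.
Margin = t* × SE = 2.160369 × 0.1736 = 0.37504.
CI: -1.4736 ± 0.37504 → (-1.849, -1.099).
With 95% confidence, each one-unit increase in curing temperature is associated with a change of between -1.849 and -1.099 MPa in tensile strength, holding the other predictors fixed.

(-1.849, -1.099)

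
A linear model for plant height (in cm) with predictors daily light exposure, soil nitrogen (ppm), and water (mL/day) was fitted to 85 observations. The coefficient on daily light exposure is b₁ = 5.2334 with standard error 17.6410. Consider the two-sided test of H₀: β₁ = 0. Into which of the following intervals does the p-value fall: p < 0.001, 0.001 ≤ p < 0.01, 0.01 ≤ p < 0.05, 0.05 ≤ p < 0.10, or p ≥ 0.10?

t = 5.2334 / 17.6410 = 0.297.
df = n − k − 1 = 85 − 3 − 1 = 81.
Two-sided p = 2·P(T_{81} > |t|) ≈ 0.7675.
So p ≥ 0.10.

p ≥ 0.10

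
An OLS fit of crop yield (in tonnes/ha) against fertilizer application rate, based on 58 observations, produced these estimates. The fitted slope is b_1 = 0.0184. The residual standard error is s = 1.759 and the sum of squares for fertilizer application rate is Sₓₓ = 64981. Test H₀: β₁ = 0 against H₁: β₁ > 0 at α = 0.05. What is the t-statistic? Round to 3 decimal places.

t = 2.667

SE(b_1) = s/√Sₓₓ = 1.759/√64981 = 0.00690037.
t = 0.0184 / 0.00690037 = 2.667.
df = n − 2 = 56.
One-sided p ≈ 0.0050, which is < 0.05, so reject H₀.
There is evidence that the true slope on fertilizer application rate is positive.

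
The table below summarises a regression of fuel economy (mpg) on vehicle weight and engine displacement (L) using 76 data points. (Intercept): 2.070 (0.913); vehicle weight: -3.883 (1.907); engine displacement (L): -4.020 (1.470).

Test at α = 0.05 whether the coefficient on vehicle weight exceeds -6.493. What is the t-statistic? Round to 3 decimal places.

t = 1.369

Read off: b = -3.883, SE = 1.907 for vehicle weight.
H₀: β₁ = -6.493 vs H₁: β₁ > -6.493.
t = (-3.883 − (-6.493)) / 1.907 = 1.369.
df = n − k − 1 = 76 − 2 − 1 = 73.
One-sided p ≈ 0.0877, which is ≥ 0.05, so fail to reject H₀.
The data do not give significant evidence that the true slope on vehicle weight exceeds -6.493 mpg per unit, holding the other predictors fixed.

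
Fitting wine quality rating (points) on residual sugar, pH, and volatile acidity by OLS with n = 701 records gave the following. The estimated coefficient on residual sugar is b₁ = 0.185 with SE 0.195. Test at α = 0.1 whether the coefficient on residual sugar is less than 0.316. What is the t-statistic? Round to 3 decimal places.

H₀: β₁ = 0.316 vs H₁: β₁ < 0.316.
t = (b₁ − β₁⁰)/SE = (0.185 − 0.316) / 0.195 = -0.672.
df = n − k − 1 = 701 − 3 − 1 = 697.
One-sided p ≈ 0.2510, which is ≥ 0.1, so fail to reject H₀.
The data do not give significant evidence that the true slope on residual sugar is below 0.316 points per unit, holding the other predictors fixed.

t = -0.672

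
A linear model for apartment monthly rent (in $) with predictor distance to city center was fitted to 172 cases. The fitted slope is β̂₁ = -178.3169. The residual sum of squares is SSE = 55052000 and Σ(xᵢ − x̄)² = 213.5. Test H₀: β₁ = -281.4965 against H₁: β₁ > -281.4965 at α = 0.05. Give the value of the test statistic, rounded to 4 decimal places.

MSE = SSE/(n − 2) = 55052000/170 = 323835.
SE(β̂₁) = √(MSE/Sₓₓ) = √(323835/213.5) = 38.946.
t = (-178.3169 − (-281.4965)) / 38.946 = 2.6493.
df = n − 2 = 170.
One-sided p ≈ 0.0044, which is < 0.05, so reject H₀.
There is evidence that the true slope on distance to city center exceeds -281.4965 $ per unit.

t = 2.6493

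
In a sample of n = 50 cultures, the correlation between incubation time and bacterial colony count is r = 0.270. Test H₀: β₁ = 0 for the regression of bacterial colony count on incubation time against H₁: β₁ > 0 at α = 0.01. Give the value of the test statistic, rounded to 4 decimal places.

t = r·√(n − 2)/√(1 − r²) = 0.270·√48/√0.9271 = 1.9428.
df = n − 2 = 48.
One-sided p ≈ 0.0290, which is ≥ 0.01, so fail to reject H₀.
The data do not give significant evidence of a linear association between incubation time and bacterial colony count.

t = 1.9428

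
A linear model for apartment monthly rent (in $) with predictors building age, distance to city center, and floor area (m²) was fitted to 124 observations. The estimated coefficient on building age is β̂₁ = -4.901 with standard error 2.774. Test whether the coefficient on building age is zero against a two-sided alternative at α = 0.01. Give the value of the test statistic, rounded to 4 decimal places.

t = -1.7668

H₀: β₁ = 0 vs H₁: β₁ ≠ 0.
t = (β̂₁ − β₁⁰)/SE = -4.901 / 2.774 = -1.7668.
df = n − k − 1 = 124 − 3 − 1 = 120.
Two-sided p ≈ 0.0798, which is ≥ 0.01, so fail to reject H₀.
The data do not give significant evidence of an association between building age and apartment monthly rent, after adjusting for the other predictors.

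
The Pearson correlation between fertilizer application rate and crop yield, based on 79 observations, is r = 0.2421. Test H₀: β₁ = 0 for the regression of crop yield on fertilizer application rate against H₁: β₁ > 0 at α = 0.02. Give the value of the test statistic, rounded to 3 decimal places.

t = 2.190

t = r·√(n − 2)/√(1 − r²) = 0.2421·√77/√0.941388 = 2.190.
df = n − 2 = 77.
One-sided p ≈ 0.0158, which is < 0.02, so reject H₀.
There is evidence of a linear association between fertilizer application rate and crop yield.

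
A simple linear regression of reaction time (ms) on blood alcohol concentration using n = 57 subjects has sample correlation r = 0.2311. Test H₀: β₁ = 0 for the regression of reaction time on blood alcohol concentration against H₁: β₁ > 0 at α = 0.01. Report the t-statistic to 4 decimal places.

t = 1.7616

t = r·√(n − 2)/√(1 − r²) = 0.2311·√55/√0.946593 = 1.7616.
df = n − 2 = 55.
One-sided p ≈ 0.0418, which is ≥ 0.01, so fail to reject H₀.
The data do not give significant evidence of a linear association between blood alcohol concentration and reaction time.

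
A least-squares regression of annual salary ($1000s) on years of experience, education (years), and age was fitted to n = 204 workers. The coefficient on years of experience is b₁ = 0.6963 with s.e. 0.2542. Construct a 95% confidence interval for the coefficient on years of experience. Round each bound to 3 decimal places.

(0.195, 1.198)

df = n − k − 1 = 204 − 3 − 1 = 200.
t* = t_{0.025, 200} = 1.971896.
Margin = t* × SE = 1.971896 × 0.2542 = 0.50126.
CI: 0.6963 ± 0.50126 → (0.195, 1.198).
With 95% confidence, each one-unit increase in years of experience is associated with a change of between 0.195 and 1.198 $1000s in annual salary, holding the other predictors fixed.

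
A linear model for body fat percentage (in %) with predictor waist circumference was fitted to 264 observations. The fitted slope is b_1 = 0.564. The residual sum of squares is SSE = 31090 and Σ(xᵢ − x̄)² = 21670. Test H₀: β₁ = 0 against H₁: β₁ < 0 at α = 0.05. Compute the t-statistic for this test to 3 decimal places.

MSE = SSE/(n − 2) = 31090/262 = 118.664.
SE(b_1) = √(MSE/Sₓₓ) = √(118.664/21670) = 0.0739998.
t = 0.564 / 0.0739998 = 7.622.
df = n − 2 = 262.
One-sided p ≈ 1.0000, which is ≥ 0.05, so fail to reject H₀.
The data do not give significant evidence that the true slope on waist circumference is negative.

t = 7.622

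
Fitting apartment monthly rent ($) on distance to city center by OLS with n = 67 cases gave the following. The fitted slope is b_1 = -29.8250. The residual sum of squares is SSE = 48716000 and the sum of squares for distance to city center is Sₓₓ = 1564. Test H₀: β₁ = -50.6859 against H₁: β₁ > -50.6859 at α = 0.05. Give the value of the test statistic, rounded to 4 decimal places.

t = 0.9530

MSE = SSE/(n − 2) = 48716000/65 = 749477.
SE(b_1) = √(MSE/Sₓₓ) = √(749477/1564) = 21.8908.
t = (-29.8250 − (-50.6859)) / 21.8908 = 0.9530.
df = n − 2 = 65.
One-sided p ≈ 0.1721, which is ≥ 0.05, so fail to reject H₀.
The data do not give significant evidence that the true slope on distance to city center exceeds -50.6859 $ per unit.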